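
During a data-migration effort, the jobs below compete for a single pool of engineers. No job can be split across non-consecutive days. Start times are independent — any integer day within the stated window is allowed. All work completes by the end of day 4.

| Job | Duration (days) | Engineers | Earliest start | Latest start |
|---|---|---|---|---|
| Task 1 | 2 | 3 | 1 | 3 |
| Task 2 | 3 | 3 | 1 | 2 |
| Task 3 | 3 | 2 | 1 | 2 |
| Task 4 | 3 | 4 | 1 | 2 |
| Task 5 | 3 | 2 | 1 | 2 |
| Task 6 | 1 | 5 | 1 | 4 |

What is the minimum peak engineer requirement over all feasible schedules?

Early-start (Task 1@1, Task 2@1, Task 3@1, Task 4@1, Task 5@1, Task 6@1) gives peak 19: d1:19  d2:14  d3:11  d4:0.
Shift Task 6→4.
Schedule Task 1@1, Task 2@1, Task 3@1, Task 4@1, Task 5@1, Task 6@4: d1:14  d2:14  d3:11  d4:5 — peak 14.

14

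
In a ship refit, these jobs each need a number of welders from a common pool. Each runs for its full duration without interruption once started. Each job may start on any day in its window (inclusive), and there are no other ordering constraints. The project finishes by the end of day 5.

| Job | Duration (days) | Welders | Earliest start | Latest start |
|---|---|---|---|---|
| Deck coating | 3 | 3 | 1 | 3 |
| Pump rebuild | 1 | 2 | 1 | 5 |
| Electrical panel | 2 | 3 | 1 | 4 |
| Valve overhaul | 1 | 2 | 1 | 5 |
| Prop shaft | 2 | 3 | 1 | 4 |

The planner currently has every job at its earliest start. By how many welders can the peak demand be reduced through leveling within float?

Early-start peak: d1:13  d2:9  d3:3  d4:0  d5:0 ⇒ 13.
Leveled (Deck coating@1, Pump rebuild@1, Electrical panel@2, Valve overhaul@4, Prop shaft@4): d1:5  d2:6  d3:6  d4:5  d5:3 ⇒ 6.
Reduction 13 − 6 = 7.

7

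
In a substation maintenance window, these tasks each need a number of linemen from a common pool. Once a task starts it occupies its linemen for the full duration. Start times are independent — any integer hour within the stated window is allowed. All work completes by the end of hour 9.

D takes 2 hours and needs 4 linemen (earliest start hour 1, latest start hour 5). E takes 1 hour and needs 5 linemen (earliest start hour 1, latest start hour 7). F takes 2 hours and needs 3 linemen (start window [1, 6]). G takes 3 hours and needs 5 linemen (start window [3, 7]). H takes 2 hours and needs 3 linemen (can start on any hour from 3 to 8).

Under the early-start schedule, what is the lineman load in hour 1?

12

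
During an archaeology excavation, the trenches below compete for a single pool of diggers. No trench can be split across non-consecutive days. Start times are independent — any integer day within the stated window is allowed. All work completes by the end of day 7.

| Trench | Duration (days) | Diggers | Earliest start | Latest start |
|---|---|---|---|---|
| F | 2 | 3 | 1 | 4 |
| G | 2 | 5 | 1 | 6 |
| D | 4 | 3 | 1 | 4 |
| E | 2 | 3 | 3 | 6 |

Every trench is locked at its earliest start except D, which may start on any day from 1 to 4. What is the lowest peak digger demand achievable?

8

D@1: d1:11  d2:11  d3:6  d4:6  d5:0  d6:0  d7:0 → peak 11
D@2: d1:8  d2:11  d3:6  d4:6  d5:3  d6:0  d7:0 → peak 11
D@3: d1:8  d2:8  d3:6  d4:6  d5:3  d6:3  d7:0 → peak 8
D@4: d1:8  d2:8  d3:3  d4:6  d5:3  d6:3  d7:3 → peak 8
Best is D@3, peak 8.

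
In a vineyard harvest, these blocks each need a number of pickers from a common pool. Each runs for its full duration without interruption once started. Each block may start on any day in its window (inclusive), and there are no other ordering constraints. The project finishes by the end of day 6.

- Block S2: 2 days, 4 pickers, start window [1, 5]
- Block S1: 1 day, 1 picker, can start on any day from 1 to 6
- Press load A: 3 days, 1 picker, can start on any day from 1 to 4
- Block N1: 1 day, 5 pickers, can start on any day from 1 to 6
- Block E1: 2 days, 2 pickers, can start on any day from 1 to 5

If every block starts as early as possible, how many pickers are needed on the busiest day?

13

Early-start schedule: Block S2@1, Block S1@1, Press load A@1, Block N1@1, Block E1@1.
Load per day: day 1: 13, day 2: 7, day 3: 1, day 4: 0, day 5: 0, day 6: 0.
Peak is 13.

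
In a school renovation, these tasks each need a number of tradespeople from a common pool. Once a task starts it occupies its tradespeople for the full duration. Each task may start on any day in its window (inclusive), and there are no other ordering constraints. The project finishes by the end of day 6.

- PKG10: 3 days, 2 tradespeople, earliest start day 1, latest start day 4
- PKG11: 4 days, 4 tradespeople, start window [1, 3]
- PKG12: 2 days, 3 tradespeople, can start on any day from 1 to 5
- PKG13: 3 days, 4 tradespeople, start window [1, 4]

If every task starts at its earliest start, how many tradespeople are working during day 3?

10

At early start, day 3 has: PKG10, PKG11, PKG13.
Demand: 2 + 4 + 4 = 10.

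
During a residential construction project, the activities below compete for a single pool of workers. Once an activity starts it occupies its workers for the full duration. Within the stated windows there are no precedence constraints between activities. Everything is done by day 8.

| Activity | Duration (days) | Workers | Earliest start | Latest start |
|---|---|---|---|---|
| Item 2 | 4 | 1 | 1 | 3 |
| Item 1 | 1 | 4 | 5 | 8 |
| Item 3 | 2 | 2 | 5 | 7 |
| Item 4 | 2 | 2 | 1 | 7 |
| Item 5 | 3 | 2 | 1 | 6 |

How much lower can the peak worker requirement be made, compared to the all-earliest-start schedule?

Early-start peak: d1:5  d2:5  d3:3  d4:1  d5:6  d6:2  d7:0  d8:0 ⇒ 6.
Leveled (Item 2@1, Item 1@5, Item 3@6, Item 4@1, Item 5@6): d1:3  d2:3  d3:1  d4:1  d5:4  d6:4  d7:4  d8:2 ⇒ 4.
Reduction 6 − 4 = 2.

2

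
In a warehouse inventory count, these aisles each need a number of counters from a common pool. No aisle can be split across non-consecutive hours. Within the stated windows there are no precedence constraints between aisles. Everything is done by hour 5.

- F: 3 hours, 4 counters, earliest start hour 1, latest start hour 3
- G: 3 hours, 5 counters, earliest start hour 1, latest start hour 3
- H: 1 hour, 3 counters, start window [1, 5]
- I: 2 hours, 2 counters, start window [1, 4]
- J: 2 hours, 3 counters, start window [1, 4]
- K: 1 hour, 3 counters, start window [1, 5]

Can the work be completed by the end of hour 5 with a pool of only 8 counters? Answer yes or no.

Total counter-hours = 43; over 5 hours the average is 43/5 > 8, so some hour must exceed 8.

no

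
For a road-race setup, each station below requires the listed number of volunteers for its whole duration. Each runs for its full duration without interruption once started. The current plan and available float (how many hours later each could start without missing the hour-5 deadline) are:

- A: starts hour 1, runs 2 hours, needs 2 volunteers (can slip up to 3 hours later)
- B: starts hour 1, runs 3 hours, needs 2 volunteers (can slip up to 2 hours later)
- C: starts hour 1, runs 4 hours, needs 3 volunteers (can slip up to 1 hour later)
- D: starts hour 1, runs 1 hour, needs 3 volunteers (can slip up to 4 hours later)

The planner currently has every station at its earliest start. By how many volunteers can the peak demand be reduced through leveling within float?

5

Early-start peak: h1:10  h2:7  h3:5  h4:3  h5:0 ⇒ 10.
Leveled (A@1, B@3, C@1, D@5): h1:5  h2:5  h3:5  h4:5  h5:5 ⇒ 5.
Reduction 10 − 5 = 5.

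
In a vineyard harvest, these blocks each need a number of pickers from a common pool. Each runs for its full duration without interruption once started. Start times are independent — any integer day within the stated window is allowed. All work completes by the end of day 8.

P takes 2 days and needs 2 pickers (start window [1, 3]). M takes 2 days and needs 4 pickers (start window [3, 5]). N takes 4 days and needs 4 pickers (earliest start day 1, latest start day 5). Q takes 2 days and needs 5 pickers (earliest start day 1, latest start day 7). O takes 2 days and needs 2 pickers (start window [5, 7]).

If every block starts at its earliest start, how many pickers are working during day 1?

At early start, day 1 has: P, N, Q.
Demand: 2 + 4 + 5 = 11.

11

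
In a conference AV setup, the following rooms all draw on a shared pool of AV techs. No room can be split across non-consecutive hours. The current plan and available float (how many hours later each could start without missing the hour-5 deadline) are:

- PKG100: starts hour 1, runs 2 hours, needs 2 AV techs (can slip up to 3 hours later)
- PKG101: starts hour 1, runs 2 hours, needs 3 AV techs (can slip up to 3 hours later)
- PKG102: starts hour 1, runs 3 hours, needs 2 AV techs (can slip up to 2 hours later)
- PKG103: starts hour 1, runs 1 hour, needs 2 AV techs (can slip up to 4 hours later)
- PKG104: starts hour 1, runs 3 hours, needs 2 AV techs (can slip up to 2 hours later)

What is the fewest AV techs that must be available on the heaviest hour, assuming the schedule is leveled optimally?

6

Early-start (PKG100@1, PKG101@1, PKG102@1, PKG103@1, PKG104@1) gives peak 11: h1:11  h2:9  h3:4  h4:0  h5:0.
Shift PKG102→3, PKG103→3, PKG104→3.
Schedule PKG100@1, PKG101@1, PKG102@3, PKG103@3, PKG104@3: h1:5  h2:5  h3:6  h4:4  h5:4 — peak 6.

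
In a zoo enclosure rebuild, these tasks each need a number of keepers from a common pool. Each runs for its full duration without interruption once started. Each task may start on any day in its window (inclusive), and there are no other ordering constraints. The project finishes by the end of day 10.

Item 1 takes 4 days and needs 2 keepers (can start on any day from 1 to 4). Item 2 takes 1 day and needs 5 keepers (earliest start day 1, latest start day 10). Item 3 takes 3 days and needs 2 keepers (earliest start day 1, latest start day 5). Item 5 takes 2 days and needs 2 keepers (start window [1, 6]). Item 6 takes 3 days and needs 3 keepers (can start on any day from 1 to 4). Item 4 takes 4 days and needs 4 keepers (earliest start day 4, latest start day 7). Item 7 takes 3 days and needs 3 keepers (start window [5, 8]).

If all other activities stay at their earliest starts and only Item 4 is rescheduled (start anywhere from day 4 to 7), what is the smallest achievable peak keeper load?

Item 4@4: d1:14  d2:9  d3:7  d4:6  d5:7  d6:7  d7:7  d8:0  d9:0  d10:0 → peak 14
Item 4@5: d1:14  d2:9  d3:7  d4:2  d5:7  d6:7  d7:7  d8:4  d9:0  d10:0 → peak 14
Item 4@6: d1:14  d2:9  d3:7  d4:2  d5:3  d6:7  d7:7  d8:4  d9:4  d10:0 → peak 14
Item 4@7: d1:14  d2:9  d3:7  d4:2  d5:3  d6:3  d7:7  d8:4  d9:4  d10:4 → peak 14
Best is Item 4@4, peak 14.

14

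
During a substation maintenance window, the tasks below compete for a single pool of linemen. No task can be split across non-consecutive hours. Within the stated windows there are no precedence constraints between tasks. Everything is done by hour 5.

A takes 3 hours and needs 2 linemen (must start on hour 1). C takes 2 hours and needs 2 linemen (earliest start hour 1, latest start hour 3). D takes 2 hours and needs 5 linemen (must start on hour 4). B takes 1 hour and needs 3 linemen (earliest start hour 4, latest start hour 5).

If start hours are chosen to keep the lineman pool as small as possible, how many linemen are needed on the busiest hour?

8

Schedule A@1, C@1, D@4, B@4: h1:4  h2:4  h3:2  h4:8  h5:5 — peak 8.
No arrangement of the 6 feasible schedules does better.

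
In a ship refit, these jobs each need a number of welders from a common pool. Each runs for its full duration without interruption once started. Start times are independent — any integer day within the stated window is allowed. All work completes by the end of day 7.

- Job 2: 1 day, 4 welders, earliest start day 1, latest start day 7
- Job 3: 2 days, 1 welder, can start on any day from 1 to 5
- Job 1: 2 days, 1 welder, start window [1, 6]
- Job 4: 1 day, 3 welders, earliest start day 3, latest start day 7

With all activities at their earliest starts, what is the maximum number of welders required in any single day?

6

Early-start schedule: Job 2@1, Job 3@1, Job 1@1, Job 4@3.
Load per day: day 1: 6, day 2: 2, day 3: 3, day 4: 0, day 5: 0, day 6: 0, day 7: 0.
Peak is 6.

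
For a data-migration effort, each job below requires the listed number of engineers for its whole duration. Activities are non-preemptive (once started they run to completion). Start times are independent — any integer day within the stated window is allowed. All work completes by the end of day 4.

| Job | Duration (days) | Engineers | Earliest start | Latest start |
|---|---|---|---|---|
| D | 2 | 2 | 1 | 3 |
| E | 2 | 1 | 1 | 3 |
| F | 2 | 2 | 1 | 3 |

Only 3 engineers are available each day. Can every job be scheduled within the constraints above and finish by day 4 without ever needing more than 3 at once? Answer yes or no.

yes

Schedule D@1, E@1, F@3: d1:3  d2:3  d3:2  d4:2 — peak 3 ≤ 3.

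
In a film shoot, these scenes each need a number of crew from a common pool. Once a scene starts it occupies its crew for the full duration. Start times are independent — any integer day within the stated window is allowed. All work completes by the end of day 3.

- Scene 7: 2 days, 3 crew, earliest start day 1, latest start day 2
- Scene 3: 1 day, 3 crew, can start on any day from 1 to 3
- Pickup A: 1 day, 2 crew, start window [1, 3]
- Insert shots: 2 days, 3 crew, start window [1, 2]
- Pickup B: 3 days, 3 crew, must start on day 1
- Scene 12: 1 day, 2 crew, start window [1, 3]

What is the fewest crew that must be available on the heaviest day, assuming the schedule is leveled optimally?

10

Early-start (Scene 7@1, Scene 3@1, Pickup A@1, Insert shots@1, Pickup B@1, Scene 12@1) gives peak 16: d1:16  d2:9  d3:3.
Shift Pickup A→3, Insert shots→2, Scene 12→3.
Schedule Scene 7@1, Scene 3@1, Pickup A@3, Insert shots@2, Pickup B@1, Scene 12@3: d1:9  d2:9  d3:10 — peak 10.
Total crew member-days = 28 over 3 days ⇒ peak ≥ ⌈28/3⌉ = 10, so 10 is optimal.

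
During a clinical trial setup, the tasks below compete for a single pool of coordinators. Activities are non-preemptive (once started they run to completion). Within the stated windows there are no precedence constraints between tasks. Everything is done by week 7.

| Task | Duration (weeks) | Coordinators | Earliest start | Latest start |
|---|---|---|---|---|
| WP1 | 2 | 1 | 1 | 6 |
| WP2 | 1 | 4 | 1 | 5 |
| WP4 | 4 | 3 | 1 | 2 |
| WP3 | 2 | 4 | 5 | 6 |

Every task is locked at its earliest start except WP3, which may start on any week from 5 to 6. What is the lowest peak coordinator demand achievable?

8

WP3@5: w1:8  w2:4  w3:3  w4:3  w5:4  w6:4  w7:0 → peak 8
WP3@6: w1:8  w2:4  w3:3  w4:3  w5:0  w6:4  w7:4 → peak 8
Best is WP3@5, peak 8.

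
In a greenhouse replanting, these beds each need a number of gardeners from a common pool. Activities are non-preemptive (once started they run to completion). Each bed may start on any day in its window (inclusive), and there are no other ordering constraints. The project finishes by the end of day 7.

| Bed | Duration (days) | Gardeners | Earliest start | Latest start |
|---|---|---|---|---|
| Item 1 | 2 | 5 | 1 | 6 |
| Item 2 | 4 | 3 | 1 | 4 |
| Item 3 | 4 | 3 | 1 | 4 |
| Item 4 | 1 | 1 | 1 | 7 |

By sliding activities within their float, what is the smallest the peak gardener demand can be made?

6

Early-start (Item 1@1, Item 2@1, Item 3@1, Item 4@1) gives peak 12: d1:12  d2:11  d3:6  d4:6  d5:0  d6:0  d7:0.
Shift Item 2→3, Item 3→3.
Schedule Item 1@1, Item 2@3, Item 3@3, Item 4@1: d1:6  d2:5  d3:6  d4:6  d5:6  d6:6  d7:0 — peak 6.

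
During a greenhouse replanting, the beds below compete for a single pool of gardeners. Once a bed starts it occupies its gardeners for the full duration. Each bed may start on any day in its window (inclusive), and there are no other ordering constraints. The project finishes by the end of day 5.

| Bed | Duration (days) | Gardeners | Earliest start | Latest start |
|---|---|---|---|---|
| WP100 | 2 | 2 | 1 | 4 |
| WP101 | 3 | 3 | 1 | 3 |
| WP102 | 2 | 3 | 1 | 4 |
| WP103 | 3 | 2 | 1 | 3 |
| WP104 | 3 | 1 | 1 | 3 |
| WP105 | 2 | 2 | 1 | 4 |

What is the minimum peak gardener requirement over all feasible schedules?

Early-start (WP100@1, WP101@1, WP102@1, WP103@1, WP104@1, WP105@1) gives peak 13: d1:13  d2:13  d3:6  d4:0  d5:0.
Shift WP102→4, WP104→3, WP105→4.
Schedule WP100@1, WP101@1, WP102@4, WP103@1, WP104@3, WP105@4: d1:7  d2:7  d3:6  d4:6  d5:6 — peak 7.
Total gardener-days = 32 over 5 days ⇒ peak ≥ ⌈32/5⌉ = 7, so 7 is optimal.

7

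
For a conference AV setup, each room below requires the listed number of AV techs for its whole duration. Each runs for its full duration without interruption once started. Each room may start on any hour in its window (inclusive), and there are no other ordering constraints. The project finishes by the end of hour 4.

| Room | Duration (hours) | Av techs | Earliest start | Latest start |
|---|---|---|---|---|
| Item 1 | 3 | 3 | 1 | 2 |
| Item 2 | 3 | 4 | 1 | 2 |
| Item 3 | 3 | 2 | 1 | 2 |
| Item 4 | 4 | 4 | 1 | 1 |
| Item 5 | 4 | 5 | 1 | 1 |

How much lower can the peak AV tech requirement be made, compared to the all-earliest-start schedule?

Early-start peak: h1:18  h2:18  h3:18  h4:9 ⇒ 18.
Leveled (Item 1@1, Item 2@1, Item 3@1, Item 4@1, Item 5@1): h1:18  h2:18  h3:18  h4:9 ⇒ 18.
Reduction 18 − 18 = 0.

0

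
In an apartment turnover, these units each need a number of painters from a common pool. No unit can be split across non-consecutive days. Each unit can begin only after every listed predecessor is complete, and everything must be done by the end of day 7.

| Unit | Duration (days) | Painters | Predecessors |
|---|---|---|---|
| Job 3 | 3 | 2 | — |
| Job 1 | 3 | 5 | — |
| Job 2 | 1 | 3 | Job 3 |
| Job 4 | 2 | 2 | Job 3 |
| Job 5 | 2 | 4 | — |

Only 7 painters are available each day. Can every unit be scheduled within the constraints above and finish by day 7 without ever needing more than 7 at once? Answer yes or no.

Schedule Job 3@1, Job 1@1, Job 2@4, Job 4@4, Job 5@5: d1:7  d2:7  d3:7  d4:5  d5:6  d6:4  d7:0 — peak 7 ≤ 7.

yes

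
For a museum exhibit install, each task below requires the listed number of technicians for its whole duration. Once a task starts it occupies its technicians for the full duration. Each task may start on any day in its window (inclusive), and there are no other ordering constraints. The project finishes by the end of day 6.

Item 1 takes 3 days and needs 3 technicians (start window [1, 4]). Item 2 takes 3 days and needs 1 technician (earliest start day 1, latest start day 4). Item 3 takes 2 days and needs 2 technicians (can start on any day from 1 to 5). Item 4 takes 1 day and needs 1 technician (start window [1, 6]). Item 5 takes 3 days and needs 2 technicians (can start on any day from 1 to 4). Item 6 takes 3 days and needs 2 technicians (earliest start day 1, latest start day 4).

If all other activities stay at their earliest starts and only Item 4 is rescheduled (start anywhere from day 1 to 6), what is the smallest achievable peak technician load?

10

Item 4@1: d1:11  d2:10  d3:8  d4:0  d5:0  d6:0 → peak 11
Item 4@2: d1:10  d2:11  d3:8  d4:0  d5:0  d6:0 → peak 11
Item 4@3: d1:10  d2:10  d3:9  d4:0  d5:0  d6:0 → peak 10
Item 4@4: d1:10  d2:10  d3:8  d4:1  d5:0  d6:0 → peak 10
Item 4@5: d1:10  d2:10  d3:8  d4:0  d5:1  d6:0 → peak 10
Item 4@6: d1:10  d2:10  d3:8  d4:0  d5:0  d6:1 → peak 10
Best is Item 4@3, peak 10.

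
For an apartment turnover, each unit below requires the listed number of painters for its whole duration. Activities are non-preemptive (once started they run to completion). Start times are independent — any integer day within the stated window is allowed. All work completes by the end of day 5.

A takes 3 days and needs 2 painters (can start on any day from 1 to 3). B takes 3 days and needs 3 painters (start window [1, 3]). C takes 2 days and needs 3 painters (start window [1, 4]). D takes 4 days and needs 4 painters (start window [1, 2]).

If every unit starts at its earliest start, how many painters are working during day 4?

4

At early start, day 4 has: D.
Demand: 4 = 4.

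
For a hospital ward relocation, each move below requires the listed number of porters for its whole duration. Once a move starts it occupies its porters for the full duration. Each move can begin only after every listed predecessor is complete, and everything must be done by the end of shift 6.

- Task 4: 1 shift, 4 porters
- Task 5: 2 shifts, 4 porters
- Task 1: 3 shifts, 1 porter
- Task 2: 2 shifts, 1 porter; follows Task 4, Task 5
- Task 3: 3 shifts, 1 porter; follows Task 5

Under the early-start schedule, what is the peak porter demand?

9

Early-start schedule: Task 4@1, Task 5@1, Task 1@1, Task 2@3, Task 3@3.
Load per shift: shift 1: 9, shift 2: 5, shift 3: 3, shift 4: 2, shift 5: 1, shift 6: 0.
Peak is 9.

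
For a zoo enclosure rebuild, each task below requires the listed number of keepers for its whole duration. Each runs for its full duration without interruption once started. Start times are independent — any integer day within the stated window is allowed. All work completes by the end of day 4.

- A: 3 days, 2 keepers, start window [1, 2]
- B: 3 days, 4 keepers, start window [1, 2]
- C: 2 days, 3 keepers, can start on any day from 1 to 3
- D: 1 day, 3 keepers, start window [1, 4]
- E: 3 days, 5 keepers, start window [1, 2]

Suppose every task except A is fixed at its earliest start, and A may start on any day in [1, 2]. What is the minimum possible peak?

A@1: d1:17  d2:14  d3:11  d4:0 → peak 17
A@2: d1:15  d2:14  d3:11  d4:2 → peak 15
Best is A@2, peak 15.

15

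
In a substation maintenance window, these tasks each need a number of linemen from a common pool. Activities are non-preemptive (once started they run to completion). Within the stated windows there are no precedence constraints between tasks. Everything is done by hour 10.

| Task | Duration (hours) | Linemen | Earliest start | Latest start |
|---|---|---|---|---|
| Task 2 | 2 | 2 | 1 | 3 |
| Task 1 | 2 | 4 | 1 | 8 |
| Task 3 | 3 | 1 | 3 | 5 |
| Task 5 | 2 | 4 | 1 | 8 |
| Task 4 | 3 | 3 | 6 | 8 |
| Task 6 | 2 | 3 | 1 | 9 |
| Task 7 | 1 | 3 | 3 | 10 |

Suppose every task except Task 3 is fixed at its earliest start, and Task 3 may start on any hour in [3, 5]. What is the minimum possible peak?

Task 3@3: h1:13  h2:13  h3:4  h4:1  h5:1  h6:3  h7:3  h8:3  h9:0  h10:0 → peak 13
Task 3@4: h1:13  h2:13  h3:3  h4:1  h5:1  h6:4  h7:3  h8:3  h9:0  h10:0 → peak 13
Task 3@5: h1:13  h2:13  h3:3  h4:0  h5:1  h6:4  h7:4  h8:3  h9:0  h10:0 → peak 13
Best is Task 3@3, peak 13.

13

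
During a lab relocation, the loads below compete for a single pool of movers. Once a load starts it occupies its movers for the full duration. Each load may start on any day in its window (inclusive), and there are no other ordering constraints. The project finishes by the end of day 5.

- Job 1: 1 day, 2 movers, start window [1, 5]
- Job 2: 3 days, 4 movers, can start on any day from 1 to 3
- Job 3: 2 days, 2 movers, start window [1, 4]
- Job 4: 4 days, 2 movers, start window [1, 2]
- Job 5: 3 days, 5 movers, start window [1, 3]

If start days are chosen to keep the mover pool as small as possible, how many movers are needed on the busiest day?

Early-start (Job 1@1, Job 2@1, Job 3@1, Job 4@1, Job 5@1) gives peak 15: d1:15  d2:13  d3:11  d4:2  d5:0.
Shift Job 5→3.
Schedule Job 1@1, Job 2@1, Job 3@1, Job 4@1, Job 5@3: d1:10  d2:8  d3:11  d4:7  d5:5 — peak 11.

11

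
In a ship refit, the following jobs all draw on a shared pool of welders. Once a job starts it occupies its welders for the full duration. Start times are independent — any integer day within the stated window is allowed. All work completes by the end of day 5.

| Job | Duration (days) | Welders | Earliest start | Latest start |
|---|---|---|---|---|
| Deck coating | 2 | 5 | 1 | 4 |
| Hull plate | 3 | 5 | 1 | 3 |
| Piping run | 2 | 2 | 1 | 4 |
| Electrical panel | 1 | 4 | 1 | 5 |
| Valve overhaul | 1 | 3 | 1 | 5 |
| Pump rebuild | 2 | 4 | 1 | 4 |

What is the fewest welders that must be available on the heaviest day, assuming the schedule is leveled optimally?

10

Early-start (Deck coating@1, Hull plate@1, Piping run@1, Electrical panel@1, Valve overhaul@1, Pump rebuild@1) gives peak 23: d1:23  d2:16  d3:5  d4:0  d5:0.
Shift Piping run→3, Electrical panel→4, Valve overhaul→3, Pump rebuild→4.
Schedule Deck coating@1, Hull plate@1, Piping run@3, Electrical panel@4, Valve overhaul@3, Pump rebuild@4: d1:10  d2:10  d3:10  d4:10  d5:4 — peak 10.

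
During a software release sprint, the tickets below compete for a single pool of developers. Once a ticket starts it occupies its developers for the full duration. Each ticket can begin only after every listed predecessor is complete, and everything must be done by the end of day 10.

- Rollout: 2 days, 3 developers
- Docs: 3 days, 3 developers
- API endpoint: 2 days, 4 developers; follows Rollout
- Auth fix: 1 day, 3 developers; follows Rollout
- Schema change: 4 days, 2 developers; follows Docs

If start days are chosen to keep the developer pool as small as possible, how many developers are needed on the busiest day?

5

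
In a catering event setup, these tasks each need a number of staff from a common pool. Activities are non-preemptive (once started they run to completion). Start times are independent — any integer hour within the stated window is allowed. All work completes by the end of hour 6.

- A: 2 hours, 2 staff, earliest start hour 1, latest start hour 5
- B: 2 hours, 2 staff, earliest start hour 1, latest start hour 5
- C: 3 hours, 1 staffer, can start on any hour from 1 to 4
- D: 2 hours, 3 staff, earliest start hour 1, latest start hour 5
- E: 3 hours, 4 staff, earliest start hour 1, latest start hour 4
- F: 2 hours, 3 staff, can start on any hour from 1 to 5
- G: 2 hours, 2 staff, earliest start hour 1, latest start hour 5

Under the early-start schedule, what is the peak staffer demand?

17

Early-start schedule: A@1, B@1, C@1, D@1, E@1, F@1, G@1.
Load per hour: hour 1: 17, hour 2: 17, hour 3: 5, hour 4: 0, hour 5: 0, hour 6: 0.
Peak is 17.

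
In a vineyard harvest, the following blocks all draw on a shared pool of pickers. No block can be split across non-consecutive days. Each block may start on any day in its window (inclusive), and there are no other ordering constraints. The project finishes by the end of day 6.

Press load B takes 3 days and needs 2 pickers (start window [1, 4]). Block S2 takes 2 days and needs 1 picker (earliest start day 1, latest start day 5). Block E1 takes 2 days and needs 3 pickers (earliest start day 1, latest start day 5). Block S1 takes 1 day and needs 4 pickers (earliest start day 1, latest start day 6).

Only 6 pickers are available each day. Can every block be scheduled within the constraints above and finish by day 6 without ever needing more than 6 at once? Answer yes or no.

yes

Schedule Press load B@1, Block S2@1, Block E1@4, Block S1@6: d1:3  d2:3  d3:2  d4:3  d5:3  d6:4 — peak 4 ≤ 6.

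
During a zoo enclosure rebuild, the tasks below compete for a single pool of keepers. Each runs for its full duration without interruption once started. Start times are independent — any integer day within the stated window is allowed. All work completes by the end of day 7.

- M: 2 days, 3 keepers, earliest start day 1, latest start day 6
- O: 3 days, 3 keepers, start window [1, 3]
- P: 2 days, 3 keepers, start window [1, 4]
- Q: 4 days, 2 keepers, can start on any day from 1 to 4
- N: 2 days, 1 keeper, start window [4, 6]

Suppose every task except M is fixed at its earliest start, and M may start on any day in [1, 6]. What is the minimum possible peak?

M@1: d1:11  d2:11  d3:5  d4:3  d5:1  d6:0  d7:0 → peak 11
M@2: d1:8  d2:11  d3:8  d4:3  d5:1  d6:0  d7:0 → peak 11
M@3: d1:8  d2:8  d3:8  d4:6  d5:1  d6:0  d7:0 → peak 8
M@4: d1:8  d2:8  d3:5  d4:6  d5:4  d6:0  d7:0 → peak 8
M@5: d1:8  d2:8  d3:5  d4:3  d5:4  d6:3  d7:0 → peak 8
M@6: d1:8  d2:8  d3:5  d4:3  d5:1  d6:3  d7:3 → peak 8
Best is M@3, peak 8.

8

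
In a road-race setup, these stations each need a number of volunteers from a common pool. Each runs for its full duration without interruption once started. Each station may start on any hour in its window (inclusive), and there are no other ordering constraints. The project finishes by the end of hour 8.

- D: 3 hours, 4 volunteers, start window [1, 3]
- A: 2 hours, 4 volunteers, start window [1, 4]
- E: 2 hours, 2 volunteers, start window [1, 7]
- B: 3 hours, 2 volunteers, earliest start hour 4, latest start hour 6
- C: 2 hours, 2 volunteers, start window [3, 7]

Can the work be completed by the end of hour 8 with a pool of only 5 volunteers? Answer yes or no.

The minimum achievable peak is 6; 5 < 6, so no feasible schedule stays within the cap.

no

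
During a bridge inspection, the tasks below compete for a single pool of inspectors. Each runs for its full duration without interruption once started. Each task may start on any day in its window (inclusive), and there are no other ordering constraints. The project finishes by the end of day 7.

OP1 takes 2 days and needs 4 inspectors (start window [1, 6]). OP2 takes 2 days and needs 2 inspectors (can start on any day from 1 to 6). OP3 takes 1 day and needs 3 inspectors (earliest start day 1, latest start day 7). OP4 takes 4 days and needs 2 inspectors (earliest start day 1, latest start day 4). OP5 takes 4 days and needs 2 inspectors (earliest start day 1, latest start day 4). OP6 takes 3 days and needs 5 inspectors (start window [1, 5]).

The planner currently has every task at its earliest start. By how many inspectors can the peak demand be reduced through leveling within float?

11

Early-start peak: d1:18  d2:15  d3:9  d4:4  d5:0  d6:0  d7:0 ⇒ 18.
Leveled (OP1@1, OP2@3, OP3@3, OP4@1, OP5@4, OP6@5): d1:6  d2:6  d3:7  d4:6  d5:7  d6:7  d7:7 ⇒ 7.
Reduction 18 − 7 = 11.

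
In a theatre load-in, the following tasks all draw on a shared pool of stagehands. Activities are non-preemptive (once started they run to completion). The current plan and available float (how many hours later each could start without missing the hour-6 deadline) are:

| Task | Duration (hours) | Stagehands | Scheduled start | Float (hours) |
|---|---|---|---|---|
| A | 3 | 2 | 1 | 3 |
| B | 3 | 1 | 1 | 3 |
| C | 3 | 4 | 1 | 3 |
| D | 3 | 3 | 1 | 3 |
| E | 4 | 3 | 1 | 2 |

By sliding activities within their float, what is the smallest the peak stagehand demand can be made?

Early-start (A@1, B@1, C@1, D@1, E@1) gives peak 13: h1:13  h2:13  h3:13  h4:3  h5:0  h6:0.
Shift B→4, C→4.
Schedule A@1, B@4, C@4, D@1, E@1: h1:8  h2:8  h3:8  h4:8  h5:5  h6:5 — peak 8.

8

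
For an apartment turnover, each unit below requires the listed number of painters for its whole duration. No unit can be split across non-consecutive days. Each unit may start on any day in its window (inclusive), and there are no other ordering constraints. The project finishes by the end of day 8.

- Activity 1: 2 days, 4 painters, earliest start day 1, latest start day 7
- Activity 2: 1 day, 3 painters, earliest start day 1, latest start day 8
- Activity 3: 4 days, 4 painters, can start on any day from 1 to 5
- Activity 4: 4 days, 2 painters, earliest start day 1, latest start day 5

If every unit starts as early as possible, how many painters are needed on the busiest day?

Early-start schedule: Activity 1@1, Activity 2@1, Activity 3@1, Activity 4@1.
Load per day: day 1: 13, day 2: 10, day 3: 6, day 4: 6, day 5: 0, day 6: 0, day 7: 0, day 8: 0.
Peak is 13.

13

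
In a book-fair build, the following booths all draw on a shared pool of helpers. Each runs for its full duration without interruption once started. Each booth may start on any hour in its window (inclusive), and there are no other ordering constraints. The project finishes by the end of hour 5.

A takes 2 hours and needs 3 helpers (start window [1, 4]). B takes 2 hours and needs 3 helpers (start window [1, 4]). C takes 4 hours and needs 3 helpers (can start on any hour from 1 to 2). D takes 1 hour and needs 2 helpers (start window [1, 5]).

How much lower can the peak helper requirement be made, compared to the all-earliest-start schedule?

Early-start peak: h1:11  h2:9  h3:3  h4:3  h5:0 ⇒ 11.
Leveled (A@1, B@3, C@1, D@5): h1:6  h2:6  h3:6  h4:6  h5:2 ⇒ 6.
Reduction 11 − 6 = 5.

5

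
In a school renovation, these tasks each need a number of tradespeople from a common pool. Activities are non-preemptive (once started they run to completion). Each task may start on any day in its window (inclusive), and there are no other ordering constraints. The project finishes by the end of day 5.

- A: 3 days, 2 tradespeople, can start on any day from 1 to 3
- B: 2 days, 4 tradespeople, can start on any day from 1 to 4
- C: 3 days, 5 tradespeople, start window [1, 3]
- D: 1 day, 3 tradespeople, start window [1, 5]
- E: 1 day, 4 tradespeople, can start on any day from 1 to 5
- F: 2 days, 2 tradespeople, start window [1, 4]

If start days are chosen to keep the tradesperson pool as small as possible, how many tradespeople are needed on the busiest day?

9

Early-start (A@1, B@1, C@1, D@1, E@1, F@1) gives peak 20: d1:20  d2:13  d3:7  d4:0  d5:0.
Shift C→3, E→4, F→2.
Schedule A@1, B@1, C@3, D@1, E@4, F@2: d1:9  d2:8  d3:9  d4:9  d5:5 — peak 9.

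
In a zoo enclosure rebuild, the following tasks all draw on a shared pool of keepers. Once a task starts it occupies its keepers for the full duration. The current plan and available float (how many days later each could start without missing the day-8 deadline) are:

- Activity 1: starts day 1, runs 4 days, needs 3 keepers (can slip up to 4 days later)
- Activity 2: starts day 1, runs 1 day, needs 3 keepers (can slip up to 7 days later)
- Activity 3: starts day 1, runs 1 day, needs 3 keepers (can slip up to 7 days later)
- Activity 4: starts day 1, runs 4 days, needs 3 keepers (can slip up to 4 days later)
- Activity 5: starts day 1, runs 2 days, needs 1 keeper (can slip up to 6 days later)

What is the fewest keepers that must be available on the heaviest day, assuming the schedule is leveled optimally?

6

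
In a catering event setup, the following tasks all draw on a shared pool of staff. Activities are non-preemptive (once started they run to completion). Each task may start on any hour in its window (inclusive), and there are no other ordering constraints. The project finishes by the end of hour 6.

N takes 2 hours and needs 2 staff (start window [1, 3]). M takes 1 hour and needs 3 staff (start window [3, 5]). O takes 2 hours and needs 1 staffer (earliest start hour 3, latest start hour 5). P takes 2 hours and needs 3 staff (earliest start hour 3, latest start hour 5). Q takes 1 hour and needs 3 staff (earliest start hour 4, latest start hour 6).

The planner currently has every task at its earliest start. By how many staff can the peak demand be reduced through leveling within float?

3

Early-start peak: h1:2  h2:2  h3:7  h4:7  h5:0  h6:0 ⇒ 7.
Leveled (N@1, M@3, O@3, P@4, Q@6): h1:2  h2:2  h3:4  h4:4  h5:3  h6:3 ⇒ 4.
Reduction 7 − 4 = 3.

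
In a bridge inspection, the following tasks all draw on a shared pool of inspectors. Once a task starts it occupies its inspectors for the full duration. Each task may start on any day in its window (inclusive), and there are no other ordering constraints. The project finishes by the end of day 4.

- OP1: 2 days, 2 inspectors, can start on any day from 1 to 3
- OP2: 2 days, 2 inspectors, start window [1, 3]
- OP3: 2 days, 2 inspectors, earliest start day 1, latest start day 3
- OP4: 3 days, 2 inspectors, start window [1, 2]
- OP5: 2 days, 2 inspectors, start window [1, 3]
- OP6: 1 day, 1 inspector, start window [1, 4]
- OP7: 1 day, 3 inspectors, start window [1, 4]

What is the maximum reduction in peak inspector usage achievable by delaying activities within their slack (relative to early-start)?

Early-start peak: d1:14  d2:10  d3:2  d4:0 ⇒ 14.
Leveled (OP1@1, OP2@1, OP3@3, OP4@1, OP5@3, OP6@1, OP7@4): d1:7  d2:6  d3:6  d4:7 ⇒ 7.
Reduction 14 − 7 = 7.

7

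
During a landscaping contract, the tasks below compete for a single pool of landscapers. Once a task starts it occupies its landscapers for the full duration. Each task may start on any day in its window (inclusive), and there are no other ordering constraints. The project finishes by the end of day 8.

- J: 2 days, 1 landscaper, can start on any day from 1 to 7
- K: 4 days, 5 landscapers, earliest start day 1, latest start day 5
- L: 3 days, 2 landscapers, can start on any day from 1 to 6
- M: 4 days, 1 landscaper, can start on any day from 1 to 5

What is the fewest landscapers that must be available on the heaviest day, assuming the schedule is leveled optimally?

Early-start (J@1, K@1, L@1, M@1) gives peak 9: d1:9  d2:9  d3:8  d4:6  d5:0  d6:0  d7:0  d8:0.
Shift K→5.
Schedule J@1, K@5, L@1, M@1: d1:4  d2:4  d3:3  d4:1  d5:5  d6:5  d7:5  d8:5 — peak 5.

5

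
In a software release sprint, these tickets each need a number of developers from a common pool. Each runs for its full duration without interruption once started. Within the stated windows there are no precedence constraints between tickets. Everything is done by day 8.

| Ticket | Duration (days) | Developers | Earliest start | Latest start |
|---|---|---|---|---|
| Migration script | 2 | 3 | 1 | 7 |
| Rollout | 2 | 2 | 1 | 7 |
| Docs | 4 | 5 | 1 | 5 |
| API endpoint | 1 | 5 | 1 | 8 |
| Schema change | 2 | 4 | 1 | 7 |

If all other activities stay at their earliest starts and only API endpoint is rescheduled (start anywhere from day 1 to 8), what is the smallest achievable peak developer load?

14

API endpoint@1: d1:19  d2:14  d3:5  d4:5  d5:0  d6:0  d7:0  d8:0 → peak 19
API endpoint@2: d1:14  d2:19  d3:5  d4:5  d5:0  d6:0  d7:0  d8:0 → peak 19
API endpoint@3: d1:14  d2:14  d3:10  d4:5  d5:0  d6:0  d7:0  d8:0 → peak 14
API endpoint@4: d1:14  d2:14  d3:5  d4:10  d5:0  d6:0  d7:0  d8:0 → peak 14
API endpoint@5: d1:14  d2:14  d3:5  d4:5  d5:5  d6:0  d7:0  d8:0 → peak 14
API endpoint@6: d1:14  d2:14  d3:5  d4:5  d5:0  d6:5  d7:0  d8:0 → peak 14
API endpoint@7: d1:14  d2:14  d3:5  d4:5  d5:0  d6:0  d7:5  d8:0 → peak 14
API endpoint@8: d1:14  d2:14  d3:5  d4:5  d5:0  d6:0  d7:0  d8:5 → peak 14
Best is API endpoint@3, peak 14.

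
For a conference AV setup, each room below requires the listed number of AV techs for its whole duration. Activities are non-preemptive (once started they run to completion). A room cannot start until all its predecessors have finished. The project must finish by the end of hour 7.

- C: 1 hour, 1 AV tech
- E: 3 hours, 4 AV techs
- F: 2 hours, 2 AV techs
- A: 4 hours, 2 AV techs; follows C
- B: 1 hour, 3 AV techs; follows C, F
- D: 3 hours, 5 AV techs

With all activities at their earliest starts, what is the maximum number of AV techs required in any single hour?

Early-start schedule: C@1, E@1, F@1, A@2, B@3, D@1.
Load per hour: hour 1: 12, hour 2: 13, hour 3: 14, hour 4: 2, hour 5: 2, hour 6: 0, hour 7: 0.
Peak is 14.

14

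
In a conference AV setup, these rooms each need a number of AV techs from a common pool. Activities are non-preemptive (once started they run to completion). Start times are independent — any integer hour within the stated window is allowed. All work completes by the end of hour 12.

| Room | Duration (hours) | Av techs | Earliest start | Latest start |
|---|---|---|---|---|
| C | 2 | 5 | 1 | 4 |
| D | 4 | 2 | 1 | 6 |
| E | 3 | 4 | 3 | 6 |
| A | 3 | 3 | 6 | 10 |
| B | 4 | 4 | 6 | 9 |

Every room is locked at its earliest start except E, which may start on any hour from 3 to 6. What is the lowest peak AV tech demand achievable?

E@3: h1:7  h2:7  h3:6  h4:6  h5:4  h6:7  h7:7  h8:7  h9:4  h10:0  h11:0  h12:0 → peak 7
E@4: h1:7  h2:7  h3:2  h4:6  h5:4  h6:11  h7:7  h8:7  h9:4  h10:0  h11:0  h12:0 → peak 11
E@5: h1:7  h2:7  h3:2  h4:2  h5:4  h6:11  h7:11  h8:7  h9:4  h10:0  h11:0  h12:0 → peak 11
E@6: h1:7  h2:7  h3:2  h4:2  h5:0  h6:11  h7:11  h8:11  h9:4  h10:0  h11:0  h12:0 → peak 11
Best is E@3, peak 7.

7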